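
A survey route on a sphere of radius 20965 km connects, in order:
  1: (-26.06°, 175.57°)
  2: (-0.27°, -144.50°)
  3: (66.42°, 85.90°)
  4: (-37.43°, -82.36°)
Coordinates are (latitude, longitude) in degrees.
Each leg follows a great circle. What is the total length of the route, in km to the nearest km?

110343 km

Leg 1→2: central angle 0.8080 rad, distance 16940.1 km.
Leg 2→3: central angle 1.8331 rad, distance 38430.9 km.
Leg 3→4: central angle 2.6221 rad, distance 54971.8 km.
Total: 16940.1 + 38430.9 + 54971.8 ≈ 110343 km.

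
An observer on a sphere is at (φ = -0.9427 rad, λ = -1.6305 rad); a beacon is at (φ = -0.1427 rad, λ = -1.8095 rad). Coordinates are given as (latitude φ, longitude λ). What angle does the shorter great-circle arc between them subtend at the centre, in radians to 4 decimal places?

0.8129 rad

With latitudes φ₁ = -54.013°, φ₂ = -8.176° and longitude difference Δλ = -10.256°:
Haversine: a = sin²(Δφ/2) + cos φ₁ cos φ₂ sin²(Δλ/2) = 0.1516 + (0.5876)(0.9898)(0.0080) = 0.15629.
Central angle c = 2·arcsin(√a) = 0.81287 rad.
So the angular separation is 0.8129 rad.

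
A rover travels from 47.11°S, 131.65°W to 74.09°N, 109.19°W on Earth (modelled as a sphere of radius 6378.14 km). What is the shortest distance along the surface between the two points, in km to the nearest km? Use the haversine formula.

13598 km

Let φ₁ = -0.8222 rad, φ₂ = 1.2931 rad, and Δλ = 0.3920 rad.
Haversine: a = sin²(Δφ/2) + cos φ₁ cos φ₂ sin²(Δλ/2) = 0.7590 + (0.6806)(0.2741)(0.0379) = 0.76609.
Central angle c = 2·arcsin(√a) = 2.13197 rad.
Distance = R·c = 6378.14 × 2.1320 ≈ 13598 km.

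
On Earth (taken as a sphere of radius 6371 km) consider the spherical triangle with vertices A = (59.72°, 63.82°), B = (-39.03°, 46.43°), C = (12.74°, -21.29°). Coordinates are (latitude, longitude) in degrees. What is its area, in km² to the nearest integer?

Side lengths (central angles): a = 1.4219, b = 1.3363, c = 1.7417 rad; semiperimeter s = 2.2499.
By l'Huilier's theorem, tan(E/4) = √[tan(s/2) tan((s−a)/2) tan((s−b)/2) tan((s−c)/2)], giving spherical excess E = 1.3202 rad.
Area = E·R² = 1.3202 × (6371)² ≈ 53587219 km².

53587219 km²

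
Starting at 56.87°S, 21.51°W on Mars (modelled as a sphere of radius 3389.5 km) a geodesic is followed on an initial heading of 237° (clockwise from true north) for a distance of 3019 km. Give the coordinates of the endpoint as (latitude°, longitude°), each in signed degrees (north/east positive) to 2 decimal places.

Angular distance δ = d/R = 3019/3389.5 = 0.89069 rad; initial bearing θ = 4.1364 rad.
sin φ₂ = sin φ₁ cos δ + cos φ₁ sin δ cos θ = (-0.8374)(0.6289) + (0.5465)(0.7775)(-0.5446) = -0.7581, so φ₂ = -49.30°.
Δλ = atan2(sin θ sin δ cos φ₁, cos δ − sin φ₁ sin φ₂) = atan2(-0.3564, -0.0060) = -90.959°.
λ₂ = -21.510° − 90.959° = -112.47°.

-49.30°, -112.47°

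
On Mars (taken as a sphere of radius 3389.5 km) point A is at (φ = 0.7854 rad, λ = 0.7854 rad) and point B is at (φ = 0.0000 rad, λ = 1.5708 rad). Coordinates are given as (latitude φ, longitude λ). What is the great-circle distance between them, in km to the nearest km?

With latitudes φ₁ = 45.000°, φ₂ = 0.000° and longitude difference Δλ = 45.000°:
cos c = sin φ₁ sin φ₂ + cos φ₁ cos φ₂ cos Δλ = (0.7071)(0.0000) + (0.7071)(1.0000)(0.7071) = 0.50000,
so c = arccos(0.50000) = 1.04720 rad.
Distance = R·c = 3389.5 × 1.0472 ≈ 3549 km.

3549 km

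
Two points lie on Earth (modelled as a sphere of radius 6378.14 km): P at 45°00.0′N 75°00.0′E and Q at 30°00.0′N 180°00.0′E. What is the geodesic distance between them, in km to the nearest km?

8767 km

In radians: φ₁ = 0.7854, φ₂ = 0.5236, Δλ = 105.000° = 1.8326 rad.
Haversine: a = sin²(Δφ/2) + cos φ₁ cos φ₂ sin²(Δλ/2) = 0.0170 + (0.7071)(0.8660)(0.6294) = 0.40247.
Central angle c = 2·arcsin(√a) = 1.37448 rad.
Distance = R·c = 6378.14 × 1.3745 ≈ 8767 km.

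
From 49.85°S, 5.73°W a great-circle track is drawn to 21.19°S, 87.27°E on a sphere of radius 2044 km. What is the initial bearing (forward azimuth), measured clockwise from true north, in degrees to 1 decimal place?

106.2°

Δλ = 93.000° = 1.6232 rad.
y = sin Δλ · cos φ₂ = (0.9986)(0.9324) = 0.9311
x = cos φ₁ sin φ₂ − sin φ₁ cos φ₂ cos Δλ = (0.6448)(-0.3615) − (-0.7644)(0.9324)(-0.0523) = -0.2704
θ = atan2(y, x) = 106.19°, so the bearing is 106.2°.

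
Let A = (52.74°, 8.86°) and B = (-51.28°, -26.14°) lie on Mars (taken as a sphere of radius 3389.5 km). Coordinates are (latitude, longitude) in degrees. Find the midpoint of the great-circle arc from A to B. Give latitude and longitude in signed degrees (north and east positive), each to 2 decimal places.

0.77°, -8.93°

The central angle between A and B is δ = 1.8868 rad.
With f = 0.5, the slerp weights are sin((1−f)δ)/sin δ = 0.8517 and sin(fδ)/sin δ = 0.8517.
Weighted sum of the unit vectors: (0.8517)·(0.5982,0.0932,0.7959) + (0.8517)·(0.5615,-0.2756,-0.7802) = (0.9878, -0.1553, 0.0134).
Converting back: φ = atan2(z, √(x²+y²)) = 0.77°, λ = atan2(y, x) = -8.93°.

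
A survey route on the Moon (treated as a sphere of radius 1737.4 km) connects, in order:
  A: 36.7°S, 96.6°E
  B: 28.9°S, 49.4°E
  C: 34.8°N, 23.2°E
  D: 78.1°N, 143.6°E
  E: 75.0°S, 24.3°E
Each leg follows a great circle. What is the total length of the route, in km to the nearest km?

10200 km

Leg A→B: central angle 0.6986 rad, distance 1213.8 km.
Leg B→C: central angle 1.1926 rad, distance 2072.1 km.
Leg C→D: central angle 1.0784 rad, distance 1873.6 km.
Leg D→E: central angle 2.9014 rad, distance 5040.8 km.
Total: 1213.8 + 2072.1 + 1873.6 + 5040.8 ≈ 10200 km.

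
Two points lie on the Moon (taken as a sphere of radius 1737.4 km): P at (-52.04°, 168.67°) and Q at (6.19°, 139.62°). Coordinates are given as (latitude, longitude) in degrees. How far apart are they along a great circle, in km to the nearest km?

With latitudes φ₁ = -52.040°, φ₂ = 6.190° and longitude difference Δλ = -29.050°:
Haversine: a = sin²(Δφ/2) + cos φ₁ cos φ₂ sin²(Δλ/2) = 0.2367 + (0.6151)(0.9942)(0.0629) = 0.27521.
Central angle c = 2·arcsin(√a) = 1.10450 rad.
Distance = R·c = 1737.4 × 1.1045 ≈ 1919 km.

1919 km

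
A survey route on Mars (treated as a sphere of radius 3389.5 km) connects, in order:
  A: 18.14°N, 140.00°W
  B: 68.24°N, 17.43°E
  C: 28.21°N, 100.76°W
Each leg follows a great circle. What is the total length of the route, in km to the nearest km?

9792 km

Leg A→B: central angle 1.6070 rad, distance 5446.8 km.
Leg B→C: central angle 1.2821 rad, distance 4345.7 km.
Total: 5446.8 + 4345.7 ≈ 9792 km.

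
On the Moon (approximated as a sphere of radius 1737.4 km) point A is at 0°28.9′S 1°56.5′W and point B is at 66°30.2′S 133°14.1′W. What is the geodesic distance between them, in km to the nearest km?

In radians: φ₁ = -0.0084, φ₂ = -1.1607, Δλ = -131.293° = -2.2915 rad.
cos c = sin φ₁ sin φ₂ + cos φ₁ cos φ₂ cos Δλ = (-0.0084)(-0.9171) + (1.0000)(0.3987)(-0.6599) = -0.25539,
so c = arccos(-0.25539) = 1.82904 rad.
Distance = R·c = 1737.4 × 1.8290 ≈ 3178 km.

3178 km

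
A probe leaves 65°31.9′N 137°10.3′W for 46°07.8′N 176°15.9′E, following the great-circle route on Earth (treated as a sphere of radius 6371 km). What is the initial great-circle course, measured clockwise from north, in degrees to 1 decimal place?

With φ₁ = 1.1437, φ₂ = 0.8051, Δλ = -0.8127 rad, the forward-azimuth formula gives
θ = atan2( sin Δλ cos φ₂ , cos φ₁ sin φ₂ − sin φ₁ cos φ₂ cos Δλ ) = atan2(-0.5032, -0.1351) = -105.03°.
Adding 360° brings this into [0°, 360°): 255.0°.

255.0°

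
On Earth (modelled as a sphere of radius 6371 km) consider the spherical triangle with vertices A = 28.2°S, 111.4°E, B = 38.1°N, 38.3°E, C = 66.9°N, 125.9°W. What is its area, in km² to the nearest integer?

Side lengths (central angles): a = 1.2969, b = 2.2414, c = 1.6609 rad; semiperimeter s = 2.5996.
By l'Huilier's theorem, tan(E/4) = √[tan(s/2) tan((s−a)/2) tan((s−b)/2) tan((s−c)/2)], giving spherical excess E = 1.8607 rad.
Area = E·R² = 1.8607 × (6371)² ≈ 75526064 km².

75526064 km²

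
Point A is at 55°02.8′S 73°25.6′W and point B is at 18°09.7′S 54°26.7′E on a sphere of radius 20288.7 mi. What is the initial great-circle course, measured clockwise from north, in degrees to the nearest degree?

131°

Δλ = 127.872° = 2.2318 rad.
y = sin Δλ · cos φ₂ = (0.7894)(0.9502) = 0.7501
x = cos φ₁ sin φ₂ − sin φ₁ cos φ₂ cos Δλ = (0.5729)(-0.3117) − (-0.8196)(0.9502)(-0.6139) = -0.6567
θ = atan2(y, x) = 131.20°, so the bearing is 131°.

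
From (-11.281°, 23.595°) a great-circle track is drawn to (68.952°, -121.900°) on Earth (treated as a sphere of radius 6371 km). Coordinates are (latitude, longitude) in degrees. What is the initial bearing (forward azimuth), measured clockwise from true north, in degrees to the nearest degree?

347°

With φ₁ = -0.1969, φ₂ = 1.2034, Δλ = -2.5394 rad, the forward-azimuth formula gives
θ = atan2( sin Δλ cos φ₂ , cos φ₁ sin φ₂ − sin φ₁ cos φ₂ cos Δλ ) = atan2(-0.2035, 0.8574) = -13.35°.
Adding 360° brings this into [0°, 360°): 347°.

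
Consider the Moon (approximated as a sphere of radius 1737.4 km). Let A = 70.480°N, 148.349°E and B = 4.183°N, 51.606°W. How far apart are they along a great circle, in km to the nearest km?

3158 km

With latitudes φ₁ = 70.480°, φ₂ = 4.183° and longitude difference Δλ = 160.045°:
Haversine: a = sin²(Δφ/2) + cos φ₁ cos φ₂ sin²(Δλ/2) = 0.2990 + (0.3341)(0.9973)(0.9700) = 0.62224.
Central angle c = 2·arcsin(√a) = 1.81779 rad.
Distance = R·c = 1737.4 × 1.8178 ≈ 3158 km.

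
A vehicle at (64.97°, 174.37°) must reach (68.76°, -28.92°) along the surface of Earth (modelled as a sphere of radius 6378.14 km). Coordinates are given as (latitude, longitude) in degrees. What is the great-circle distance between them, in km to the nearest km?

Let φ₁ = 1.1339 rad, φ₂ = 1.2001 rad, and Δλ = 2.7351 rad.
cos c = sin φ₁ sin φ₂ + cos φ₁ cos φ₂ cos Δλ = (0.9061)(0.9321) + (0.4231)(0.3623)(-0.9185) = 0.70375,
so c = arccos(0.70375) = 0.79013 rad.
Distance = R·c = 6378.14 × 0.7901 ≈ 5040 km.

5040 km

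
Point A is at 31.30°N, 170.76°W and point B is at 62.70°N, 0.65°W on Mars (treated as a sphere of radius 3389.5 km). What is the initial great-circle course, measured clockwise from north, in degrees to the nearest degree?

5°

With φ₁ = 0.5463, φ₂ = 1.0943, Δλ = 2.9690 rad, the forward-azimuth formula gives
θ = atan2( sin Δλ cos φ₂ , cos φ₁ sin φ₂ − sin φ₁ cos φ₂ cos Δλ ) = atan2(0.0788, 0.9940) = 4.53°.
So the initial bearing is 5°.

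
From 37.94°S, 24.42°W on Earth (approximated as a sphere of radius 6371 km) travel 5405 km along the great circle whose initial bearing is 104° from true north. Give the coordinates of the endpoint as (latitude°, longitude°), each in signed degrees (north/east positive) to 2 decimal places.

Angular distance δ = d/R = 5405/6371 = 0.84838 rad; initial bearing θ = 1.8151 rad.
sin φ₂ = sin φ₁ cos δ + cos φ₁ sin δ cos θ = (-0.6148)(0.6612) + (0.7887)(0.7502)(-0.2419) = -0.5497, so φ₂ = -33.34°.
Δλ = atan2(sin θ sin δ cos φ₁, cos δ − sin φ₁ sin φ₂) = atan2(0.5741, 0.3232) = 60.617°.
λ₂ = -24.420° + 60.617° = 36.20°.

-33.34°, 36.20°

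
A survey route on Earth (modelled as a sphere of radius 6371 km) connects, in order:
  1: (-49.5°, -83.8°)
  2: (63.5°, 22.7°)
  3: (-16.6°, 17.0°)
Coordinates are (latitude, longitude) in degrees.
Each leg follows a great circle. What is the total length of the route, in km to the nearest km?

Leg 1→2: central angle 2.4385 rad, distance 15535.4 km.
Leg 2→3: central angle 1.4002 rad, distance 8920.4 km.
Total: 15535.4 + 8920.4 ≈ 24456 km.

24456 km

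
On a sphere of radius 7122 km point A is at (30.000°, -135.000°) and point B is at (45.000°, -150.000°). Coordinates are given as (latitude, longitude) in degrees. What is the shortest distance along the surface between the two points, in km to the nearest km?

2372 km

Let φ₁ = 0.5236 rad, φ₂ = 0.7854 rad, and Δλ = -0.2618 rad.
cos c = sin φ₁ sin φ₂ + cos φ₁ cos φ₂ cos Δλ = (0.5000)(0.7071) + (0.8660)(0.7071)(0.9659) = 0.94506,
so c = arccos(0.94506) = 0.33302 rad.
Distance = R·c = 7122 × 0.3330 ≈ 2372 km.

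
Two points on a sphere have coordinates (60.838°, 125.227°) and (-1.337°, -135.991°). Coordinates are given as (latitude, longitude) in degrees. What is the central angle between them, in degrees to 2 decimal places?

95.44°

In radians: φ₁ = 1.0618, φ₂ = -0.0233, Δλ = 98.782° = 1.7241 rad.
cos c = sin φ₁ sin φ₂ + cos φ₁ cos φ₂ cos Δλ = (0.8732)(-0.0233) + (0.4873)(0.9997)(-0.1527) = -0.09475,
so c = arccos(-0.09475) = 1.66569 rad.
So the angular separation is 95.44°.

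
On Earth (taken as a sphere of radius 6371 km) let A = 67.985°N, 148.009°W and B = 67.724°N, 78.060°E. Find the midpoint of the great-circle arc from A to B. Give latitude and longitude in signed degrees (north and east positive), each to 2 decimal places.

80.95°, 144.27°

Central angle δ = 0.7085 rad. Interpolating on the sphere with fraction f = 0.5:
P = [sin((1−f)δ)·A + sin(fδ)·B] / sin δ = 0.5331·A + 0.5331·B in Cartesian coordinates,
giving P = (-0.1277, 0.0918, 0.9876), i.e. latitude 80.95°, longitude 144.27°.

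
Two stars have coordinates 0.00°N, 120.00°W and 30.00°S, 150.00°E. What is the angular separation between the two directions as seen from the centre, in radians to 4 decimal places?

1.5708 rad

In radians: φ₁ = 0.0000, φ₂ = -0.5236, Δλ = -90.000° = -1.5708 rad.
Haversine: a = sin²(Δφ/2) + cos φ₁ cos φ₂ sin²(Δλ/2) = 0.0670 + (1.0000)(0.8660)(0.5000) = 0.50000.
Central angle c = 2·arcsin(√a) = 1.57080 rad.
So the angular separation is 1.5708 rad.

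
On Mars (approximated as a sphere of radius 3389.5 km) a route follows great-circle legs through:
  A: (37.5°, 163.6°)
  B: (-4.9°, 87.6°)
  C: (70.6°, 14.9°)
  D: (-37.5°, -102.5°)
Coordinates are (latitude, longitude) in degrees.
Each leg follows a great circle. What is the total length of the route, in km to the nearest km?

Leg A→B: central angle 1.4311 rad, distance 4850.8 km.
Leg B→C: central angle 1.5529 rad, distance 5263.7 km.
Leg C→D: central angle 2.3399 rad, distance 7931.0 km.
Total: 4850.8 + 5263.7 + 7931.0 ≈ 18045 km.

18045 km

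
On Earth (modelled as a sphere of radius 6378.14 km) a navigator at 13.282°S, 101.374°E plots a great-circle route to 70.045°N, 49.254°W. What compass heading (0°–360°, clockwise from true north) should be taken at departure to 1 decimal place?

348.8°

Δλ = -150.628° = -2.6290 rad.
y = sin Δλ · cos φ₂ = (-0.4905)(0.3413) = -0.1674
x = cos φ₁ sin φ₂ − sin φ₁ cos φ₂ cos Δλ = (0.9733)(0.9400) − (-0.2297)(0.3413)(-0.8715) = 0.8465
θ = atan2(y, x) = -11.19°; adding 360° gives 348.8°.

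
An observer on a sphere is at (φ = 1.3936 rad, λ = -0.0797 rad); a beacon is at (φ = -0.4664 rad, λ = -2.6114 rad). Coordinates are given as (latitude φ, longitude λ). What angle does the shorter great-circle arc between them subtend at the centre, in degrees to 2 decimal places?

124.87°

Let φ₁ = 1.3936 rad, φ₂ = -0.4664 rad, and Δλ = -2.5317 rad.
Haversine: a = sin²(Δφ/2) + cos φ₁ cos φ₂ sin²(Δλ/2) = 0.6426 + (0.1763)(0.8932)(0.9099) = 0.78585.
Central angle c = 2·arcsin(√a) = 2.17936 rad.
So the angular separation is 124.87°.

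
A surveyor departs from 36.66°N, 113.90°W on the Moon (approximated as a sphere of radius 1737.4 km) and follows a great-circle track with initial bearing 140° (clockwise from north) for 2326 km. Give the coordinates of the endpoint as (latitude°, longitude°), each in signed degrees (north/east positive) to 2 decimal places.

Angular distance δ = d/R = 2326/1737.4 = 1.33878 rad; initial bearing θ = 2.4435 rad.
sin φ₂ = sin φ₁ cos δ + cos φ₁ sin δ cos θ = (0.5971)(0.2299) + (0.8022)(0.9732)(-0.7660) = -0.4608, so φ₂ = -27.44°.
Δλ = atan2(sin θ sin δ cos φ₁, cos δ − sin φ₁ sin φ₂) = atan2(0.5018, 0.5050) = 44.817°.
λ₂ = -113.900° + 44.817° = -69.08°.

-27.44°, -69.08°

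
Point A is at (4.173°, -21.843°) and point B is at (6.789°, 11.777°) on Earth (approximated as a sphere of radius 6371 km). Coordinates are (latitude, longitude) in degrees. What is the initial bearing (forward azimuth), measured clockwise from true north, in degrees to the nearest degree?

Δλ = 33.620° = 0.5868 rad.
y = sin Δλ · cos φ₂ = (0.5537)(0.9930) = 0.5498
x = cos φ₁ sin φ₂ − sin φ₁ cos φ₂ cos Δλ = (0.9973)(0.1182) − (0.0728)(0.9930)(0.8327) = 0.0577
θ = atan2(y, x) = 84.01°, so the bearing is 84°.

84°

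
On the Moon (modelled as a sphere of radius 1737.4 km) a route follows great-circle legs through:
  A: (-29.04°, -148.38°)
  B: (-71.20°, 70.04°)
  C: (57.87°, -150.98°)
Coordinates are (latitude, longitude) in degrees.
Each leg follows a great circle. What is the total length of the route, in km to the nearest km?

Leg A→B: central angle 1.3297 rad, distance 2310.2 km.
Leg B→C: central angle 2.7679 rad, distance 4808.9 km.
Total: 2310.2 + 4808.9 ≈ 7119 km.

7119 km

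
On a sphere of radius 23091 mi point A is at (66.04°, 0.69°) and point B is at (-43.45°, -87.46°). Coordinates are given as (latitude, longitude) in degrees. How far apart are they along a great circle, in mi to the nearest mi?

51682 mi

Let φ₁ = 1.1526 rad, φ₂ = -0.7583 rad, and Δλ = -1.5385 rad.
Haversine: a = sin²(Δφ/2) + cos φ₁ cos φ₂ sin²(Δλ/2) = 0.6668 + (0.4061)(0.7260)(0.4839) = 0.80947.
Central angle c = 2·arcsin(√a) = 2.23819 rad.
Distance = R·c = 23091 × 2.2382 ≈ 51682 mi.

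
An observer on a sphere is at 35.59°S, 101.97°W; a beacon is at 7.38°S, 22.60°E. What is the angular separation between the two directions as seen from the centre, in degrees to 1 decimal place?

In radians: φ₁ = -0.6212, φ₂ = -0.1288, Δλ = 124.570° = 2.1742 rad.
cos c = sin φ₁ sin φ₂ + cos φ₁ cos φ₂ cos Δλ = (-0.5820)(-0.1284) + (0.8132)(0.9917)(-0.5674) = -0.38284,
so c = arccos(-0.38284) = 1.96367 rad.
So the angular separation is 112.5°.

112.5°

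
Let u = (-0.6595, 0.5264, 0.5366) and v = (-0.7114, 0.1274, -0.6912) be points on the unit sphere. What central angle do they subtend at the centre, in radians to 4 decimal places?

u·v = 0.1653; |u| = 1.0000, |v| = 1.0000.
cos θ = (u·v)/(|u||v|) = 0.1653, so θ = 1.4047 rad.

1.4047 rad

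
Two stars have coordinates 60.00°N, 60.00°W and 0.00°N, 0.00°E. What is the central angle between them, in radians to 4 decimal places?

In radians: φ₁ = 1.0472, φ₂ = 0.0000, Δλ = 60.000° = 1.0472 rad.
cos c = sin φ₁ sin φ₂ + cos φ₁ cos φ₂ cos Δλ = (0.8660)(0.0000) + (0.5000)(1.0000)(0.5000) = 0.25000,
so c = arccos(0.25000) = 1.31812 rad.
So the angular separation is 1.3181 rad.

1.3181 rad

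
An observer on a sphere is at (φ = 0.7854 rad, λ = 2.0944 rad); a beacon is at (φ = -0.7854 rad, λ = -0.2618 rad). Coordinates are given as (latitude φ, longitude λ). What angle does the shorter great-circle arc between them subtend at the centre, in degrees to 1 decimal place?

With latitudes φ₁ = 45.000°, φ₂ = -45.000° and longitude difference Δλ = -135.000°:
cos c = sin φ₁ sin φ₂ + cos φ₁ cos φ₂ cos Δλ = (0.7071)(-0.7071) + (0.7071)(0.7071)(-0.7071) = -0.85356,
so c = arccos(-0.85356) = 2.59357 rad.
So the angular separation is 148.6°.

148.6°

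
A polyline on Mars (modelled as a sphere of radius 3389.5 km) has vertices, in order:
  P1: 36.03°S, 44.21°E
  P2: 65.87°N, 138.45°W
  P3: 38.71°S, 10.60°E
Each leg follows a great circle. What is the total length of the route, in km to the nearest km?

17612 km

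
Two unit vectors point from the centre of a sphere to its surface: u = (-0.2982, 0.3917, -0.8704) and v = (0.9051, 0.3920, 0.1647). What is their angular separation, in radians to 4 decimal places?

1.8335 rad

u·v = -0.2597; |u| = 1.0000, |v| = 1.0000.
cos θ = (u·v)/(|u||v|) = -0.2597, so θ = 1.8335 rad.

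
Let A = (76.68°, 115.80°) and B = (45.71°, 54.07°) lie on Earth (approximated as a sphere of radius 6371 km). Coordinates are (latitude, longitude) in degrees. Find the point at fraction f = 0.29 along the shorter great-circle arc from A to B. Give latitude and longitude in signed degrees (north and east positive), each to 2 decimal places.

70.48°, 80.74°

Central angle δ = 0.6876 rad. Interpolating on the sphere with fraction f = 0.29:
P = [sin((1−f)δ)·A + sin(fδ)·B] / sin δ = 0.7390·A + 0.3121·B in Cartesian coordinates,
giving P = (0.0538, 0.3298, 0.9425), i.e. latitude 70.48°, longitude 80.74°.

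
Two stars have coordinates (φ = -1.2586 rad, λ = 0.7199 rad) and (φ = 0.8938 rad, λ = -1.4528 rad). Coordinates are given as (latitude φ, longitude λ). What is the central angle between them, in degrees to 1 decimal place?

Let φ₁ = -1.2586 rad, φ₂ = 0.8938 rad, and Δλ = -2.1727 rad.
cos c = sin φ₁ sin φ₂ + cos φ₁ cos φ₂ cos Δλ = (-0.9517)(0.7795) + (0.3071)(0.6265)(-0.5662) = -0.85073,
so c = arccos(-0.85073) = 2.58816 rad.
So the angular separation is 148.3°.

148.3°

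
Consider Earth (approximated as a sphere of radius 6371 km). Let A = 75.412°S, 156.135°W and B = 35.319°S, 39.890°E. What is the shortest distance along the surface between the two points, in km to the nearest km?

Let φ₁ = -1.3162 rad, φ₂ = -0.6164 rad, and Δλ = -2.8619 rad.
cos c = sin φ₁ sin φ₂ + cos φ₁ cos φ₂ cos Δλ = (-0.9678)(-0.5781) + (0.2519)(0.8159)(-0.9611) = 0.36197,
so c = arccos(0.36197) = 1.20042 rad.
Distance = R·c = 6371 × 1.2004 ≈ 7648 km.

7648 km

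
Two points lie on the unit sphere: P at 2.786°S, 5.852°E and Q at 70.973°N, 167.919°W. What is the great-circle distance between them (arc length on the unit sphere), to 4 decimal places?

1.9494

Let φ₁ = -0.0486 rad, φ₂ = 1.2387 rad, and Δλ = -3.0329 rad.
cos c = sin φ₁ sin φ₂ + cos φ₁ cos φ₂ cos Δλ = (-0.0486)(0.9454) + (0.9988)(0.3260)(-0.9941) = -0.36966,
so c = arccos(-0.36966) = 1.94944 rad.
On the unit sphere the arc length equals the central angle: 1.9494.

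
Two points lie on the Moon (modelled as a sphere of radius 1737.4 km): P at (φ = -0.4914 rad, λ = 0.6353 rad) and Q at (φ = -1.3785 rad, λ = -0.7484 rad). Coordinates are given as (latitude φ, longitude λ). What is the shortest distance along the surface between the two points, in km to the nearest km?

1830 km

With latitudes φ₁ = -28.155°, φ₂ = -78.982° and longitude difference Δλ = -79.280°:
Haversine: a = sin²(Δφ/2) + cos φ₁ cos φ₂ sin²(Δλ/2) = 0.1842 + (0.8817)(0.1911)(0.4070) = 0.25275.
Central angle c = 2·arcsin(√a) = 1.05353 rad.
Distance = R·c = 1737.4 × 1.0535 ≈ 1830 km.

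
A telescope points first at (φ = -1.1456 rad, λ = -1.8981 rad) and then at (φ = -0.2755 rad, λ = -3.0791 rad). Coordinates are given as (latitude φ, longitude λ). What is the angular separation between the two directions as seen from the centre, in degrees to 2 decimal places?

66.51°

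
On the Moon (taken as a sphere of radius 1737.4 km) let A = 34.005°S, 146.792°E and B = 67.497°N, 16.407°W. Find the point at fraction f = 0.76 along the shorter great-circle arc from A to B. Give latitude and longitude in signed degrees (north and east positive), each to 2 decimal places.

73.10°, 108.16°

Central angle δ = 2.5329 rad. Interpolating on the sphere with fraction f = 0.76:
P = [sin((1−f)δ)·A + sin(fδ)·B] / sin δ = 0.9989·A + 1.6404·B in Cartesian coordinates,
giving P = (-0.0906, 0.2762, 0.9568), i.e. latitude 73.10°, longitude 108.16°.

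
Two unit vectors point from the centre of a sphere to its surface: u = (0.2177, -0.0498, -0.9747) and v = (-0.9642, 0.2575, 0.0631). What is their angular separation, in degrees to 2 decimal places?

106.51°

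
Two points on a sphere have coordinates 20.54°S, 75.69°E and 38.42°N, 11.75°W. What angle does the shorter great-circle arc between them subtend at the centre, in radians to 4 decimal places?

1.7571 rad

In radians: φ₁ = -0.3585, φ₂ = 0.6706, Δλ = -87.440° = -1.5261 rad.
cos c = sin φ₁ sin φ₂ + cos φ₁ cos φ₂ cos Δλ = (-0.3509)(0.6214) + (0.9364)(0.7835)(0.0447) = -0.18526,
so c = arccos(-0.18526) = 1.75714 rad.
So the angular separation is 1.7571 rad.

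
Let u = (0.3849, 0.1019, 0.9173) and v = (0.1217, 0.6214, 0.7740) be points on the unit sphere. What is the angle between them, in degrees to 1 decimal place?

34.9°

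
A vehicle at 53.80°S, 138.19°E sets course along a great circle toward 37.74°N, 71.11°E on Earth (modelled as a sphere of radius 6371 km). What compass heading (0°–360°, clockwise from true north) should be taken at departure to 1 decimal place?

309.9°

Δλ = -67.080° = -1.1708 rad.
y = sin Δλ · cos φ₂ = (-0.9210)(0.7908) = -0.7284
x = cos φ₁ sin φ₂ − sin φ₁ cos φ₂ cos Δλ = (0.5906)(0.6121) − (-0.8070)(0.7908)(0.3894) = 0.6100
θ = atan2(y, x) = -50.05°; adding 360° gives 309.9°.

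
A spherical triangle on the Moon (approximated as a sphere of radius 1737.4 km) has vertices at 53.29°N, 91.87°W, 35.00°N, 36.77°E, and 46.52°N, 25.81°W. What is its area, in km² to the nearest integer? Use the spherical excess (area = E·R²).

Side lengths (central angles): a = 0.8288, b = 0.7248, c = 1.4161 rad; semiperimeter s = 1.4849.
By l'Huilier's theorem, tan(E/4) = √[tan(s/2) tan((s−a)/2) tan((s−b)/2) tan((s−c)/2)], giving spherical excess E = 0.2616 rad.
Area = E·R² = 0.2616 × (1737.4)² ≈ 789685 km².

789685 km²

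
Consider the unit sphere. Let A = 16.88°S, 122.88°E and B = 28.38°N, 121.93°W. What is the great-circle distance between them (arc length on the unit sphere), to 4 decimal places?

With latitudes φ₁ = -16.880°, φ₂ = 28.380° and longitude difference Δλ = 115.190°:
cos c = sin φ₁ sin φ₂ + cos φ₁ cos φ₂ cos Δλ = (-0.2904)(0.4753) + (0.9569)(0.8798)(-0.4256) = -0.49635,
so c = arccos(-0.49635) = 2.09019 rad.
On the unit sphere the arc length equals the central angle: 2.0902.

2.0902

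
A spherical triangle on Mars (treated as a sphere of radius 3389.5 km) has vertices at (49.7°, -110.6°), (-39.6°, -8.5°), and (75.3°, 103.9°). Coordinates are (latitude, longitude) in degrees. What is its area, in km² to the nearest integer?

23960248 km²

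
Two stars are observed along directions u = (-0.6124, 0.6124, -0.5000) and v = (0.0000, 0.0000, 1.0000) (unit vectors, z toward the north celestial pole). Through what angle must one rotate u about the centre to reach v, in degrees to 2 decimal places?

120.00°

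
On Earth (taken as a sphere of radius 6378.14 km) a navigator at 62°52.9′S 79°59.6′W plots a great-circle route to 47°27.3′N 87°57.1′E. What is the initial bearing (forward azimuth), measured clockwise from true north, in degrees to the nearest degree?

Δλ = 167.945° = 2.9312 rad.
y = sin Δλ · cos φ₂ = (0.2089)(0.6762) = 0.1412
x = cos φ₁ sin φ₂ − sin φ₁ cos φ₂ cos Δλ = (0.4558)(0.7367) − (-0.8901)(0.6762)(-0.9779) = -0.2527
θ = atan2(y, x) = 150.81°, so the bearing is 151°.

151°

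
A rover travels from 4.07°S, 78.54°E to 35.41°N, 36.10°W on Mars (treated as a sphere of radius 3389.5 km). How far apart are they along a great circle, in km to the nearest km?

6646 km

Let φ₁ = -0.0710 rad, φ₂ = 0.6180 rad, and Δλ = -2.0008 rad.
Haversine: a = sin²(Δφ/2) + cos φ₁ cos φ₂ sin²(Δλ/2) = 0.1141 + (0.9975)(0.8150)(0.7085) = 0.69003.
Central angle c = 2·arcsin(√a) = 1.96066 rad.
Distance = R·c = 3389.5 × 1.9607 ≈ 6646 km.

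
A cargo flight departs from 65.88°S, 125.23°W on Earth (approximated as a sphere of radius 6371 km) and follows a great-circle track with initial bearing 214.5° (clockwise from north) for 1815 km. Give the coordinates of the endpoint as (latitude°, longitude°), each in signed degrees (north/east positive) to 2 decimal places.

Angular distance δ = d/R = 1815/6371 = 0.28488 rad; initial bearing θ = 3.7437 rad.
sin φ₂ = sin φ₁ cos δ + cos φ₁ sin δ cos θ = (-0.9127)(0.9597) + (0.4086)(0.2810)(-0.8241) = -0.9706, so φ₂ = -76.06°.
Δλ = atan2(sin θ sin δ cos φ₁, cos δ − sin φ₁ sin φ₂) = atan2(-0.0651, 0.0739) = -41.365°.
λ₂ = -125.230° − 41.365° = -166.60°.

-76.06°, -166.60°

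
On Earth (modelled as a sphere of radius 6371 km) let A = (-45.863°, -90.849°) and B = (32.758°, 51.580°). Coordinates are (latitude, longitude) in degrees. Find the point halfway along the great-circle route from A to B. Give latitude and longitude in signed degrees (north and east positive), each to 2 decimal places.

Central angle δ = 2.5915 rad. Interpolating on the sphere with fraction f = 0.5:
P = [sin((1−f)δ)·A + sin(fδ)·B] / sin δ = 1.8411·A + 1.8411·B in Cartesian coordinates,
giving P = (0.9432, -0.0689, -0.3251), i.e. latitude -18.97°, longitude -4.18°.

-18.97°, -4.18°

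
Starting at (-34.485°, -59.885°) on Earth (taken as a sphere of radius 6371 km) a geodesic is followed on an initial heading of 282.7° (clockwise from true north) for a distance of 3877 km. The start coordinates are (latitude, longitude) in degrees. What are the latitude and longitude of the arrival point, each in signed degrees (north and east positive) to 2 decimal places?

Angular distance δ = d/R = 3877/6371 = 0.60854 rad; initial bearing θ = 4.9340 rad.
sin φ₂ = sin φ₁ cos δ + cos φ₁ sin δ cos θ = (-0.5662)(0.8205) + (0.8243)(0.5717)(0.2198) = -0.3610, so φ₂ = -21.16°.
Δλ = atan2(sin θ sin δ cos φ₁, cos δ − sin φ₁ sin φ₂) = atan2(-0.4597, 0.6161) = -36.727°.
λ₂ = -59.885° − 36.727° = -96.61°.

-21.16°, -96.61°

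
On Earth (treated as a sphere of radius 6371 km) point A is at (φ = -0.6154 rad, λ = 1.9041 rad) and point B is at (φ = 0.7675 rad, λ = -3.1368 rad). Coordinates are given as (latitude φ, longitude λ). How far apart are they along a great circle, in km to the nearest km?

11364 km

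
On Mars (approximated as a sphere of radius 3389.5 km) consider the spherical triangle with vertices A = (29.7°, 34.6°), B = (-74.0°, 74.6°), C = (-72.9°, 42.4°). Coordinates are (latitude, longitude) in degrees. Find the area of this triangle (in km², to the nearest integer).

Side lengths (central angles): a = 0.1592, b = 1.7931, c = 1.8680 rad; semiperimeter s = 1.9102.
By l'Huilier's theorem, tan(E/4) = √[tan(s/2) tan((s−a)/2) tan((s−b)/2) tan((s−c)/2)], giving spherical excess E = 0.1829 rad.
Area = E·R² = 0.1829 × (3389.5)² ≈ 2101310 km².

2101310 km²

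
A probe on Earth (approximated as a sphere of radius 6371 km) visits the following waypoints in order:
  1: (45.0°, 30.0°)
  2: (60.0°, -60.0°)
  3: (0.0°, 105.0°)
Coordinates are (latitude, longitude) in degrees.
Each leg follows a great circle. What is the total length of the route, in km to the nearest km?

19027 km

Leg 1→2: central angle 0.9117 rad, distance 5808.7 km.
Leg 2→3: central angle 2.0748 rad, distance 13218.8 km.
Total: 5808.7 + 13218.8 ≈ 19027 km.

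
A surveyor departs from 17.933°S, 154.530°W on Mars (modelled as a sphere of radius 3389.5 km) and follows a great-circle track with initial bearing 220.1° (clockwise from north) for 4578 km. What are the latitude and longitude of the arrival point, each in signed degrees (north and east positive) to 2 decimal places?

-51.03°, 113.46°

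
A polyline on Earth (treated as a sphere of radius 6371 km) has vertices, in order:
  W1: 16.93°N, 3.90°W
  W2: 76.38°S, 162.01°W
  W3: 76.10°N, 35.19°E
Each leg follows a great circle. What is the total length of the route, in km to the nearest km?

Leg W1→W2: central angle 2.0852 rad, distance 13285.0 km.
Leg W2→W3: central angle 3.0703 rad, distance 19560.7 km.
Total: 13285.0 + 19560.7 ≈ 32846 km.

32846 km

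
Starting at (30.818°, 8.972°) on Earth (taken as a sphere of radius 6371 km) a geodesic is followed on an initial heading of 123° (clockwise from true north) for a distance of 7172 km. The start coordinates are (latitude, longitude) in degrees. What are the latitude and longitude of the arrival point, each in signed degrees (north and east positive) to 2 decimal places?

Angular distance δ = d/R = 7172/6371 = 1.12573 rad; initial bearing θ = 2.1468 rad.
sin φ₂ = sin φ₁ cos δ + cos φ₁ sin δ cos θ = (0.5123)(0.4305) + (0.8588)(0.9026)(-0.5446) = -0.2016, so φ₂ = -11.63°.
Δλ = atan2(sin θ sin δ cos φ₁, cos δ − sin φ₁ sin φ₂) = atan2(0.6501, 0.5338) = 50.609°.
λ₂ = 8.972° + 50.609° = 59.58°.

-11.63°, 59.58°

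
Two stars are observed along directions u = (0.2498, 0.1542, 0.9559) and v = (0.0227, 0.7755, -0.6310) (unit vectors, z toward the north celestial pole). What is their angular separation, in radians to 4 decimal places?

2.0691 rad

u·v = -0.4779; |u| = 1.0000, |v| = 1.0000.
cos θ = (u·v)/(|u||v|) = -0.4779, so θ = 2.0691 rad.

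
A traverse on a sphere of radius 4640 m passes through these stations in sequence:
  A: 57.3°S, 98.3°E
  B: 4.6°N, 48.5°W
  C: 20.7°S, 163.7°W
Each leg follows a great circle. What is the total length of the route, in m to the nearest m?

Leg A→B: central angle 2.1154 rad, distance 9815.5 m.
Leg B→C: central angle 2.0102 rad, distance 9327.1 m.
Total: 9815.5 + 9327.1 ≈ 19143 m.

19143 m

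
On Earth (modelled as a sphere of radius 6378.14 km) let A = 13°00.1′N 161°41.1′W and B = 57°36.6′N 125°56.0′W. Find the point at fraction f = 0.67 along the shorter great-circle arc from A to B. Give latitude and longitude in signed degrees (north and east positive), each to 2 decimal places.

Central angle δ = 0.9102 rad. Interpolating on the sphere with fraction f = 0.67:
P = [sin((1−f)δ)·A + sin(fδ)·B] / sin δ = 0.3747·A + 0.7253·B in Cartesian coordinates,
giving P = (-0.5746, -0.4293, 0.6968), i.e. latitude 44.17°, longitude -143.23°.

44.17°, -143.23°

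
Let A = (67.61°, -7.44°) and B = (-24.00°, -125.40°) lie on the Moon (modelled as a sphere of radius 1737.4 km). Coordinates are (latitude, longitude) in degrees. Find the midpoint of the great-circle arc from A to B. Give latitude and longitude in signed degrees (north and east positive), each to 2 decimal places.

Central angle δ = 2.1403 rad. Interpolating on the sphere with fraction f = 0.5:
P = [sin((1−f)δ)·A + sin(fδ)·B] / sin δ = 1.0417·A + 1.0417·B in Cartesian coordinates,
giving P = (-0.1578, -0.8271, 0.5395), i.e. latitude 32.65°, longitude -100.80°.

32.65°, -100.80°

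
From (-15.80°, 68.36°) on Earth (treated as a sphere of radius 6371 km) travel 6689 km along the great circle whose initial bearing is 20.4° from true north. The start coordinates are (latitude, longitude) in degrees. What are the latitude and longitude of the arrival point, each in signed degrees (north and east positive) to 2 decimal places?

40.30°, 91.71°

Angular distance δ = d/R = 6689/6371 = 1.04991 rad; initial bearing θ = 0.3560 rad.
sin φ₂ = sin φ₁ cos δ + cos φ₁ sin δ cos θ = (-0.2723)(0.4976) + (0.9622)(0.8674)(0.9373) = 0.6468, so φ₂ = 40.30°.
Δλ = atan2(sin θ sin δ cos φ₁, cos δ − sin φ₁ sin φ₂) = atan2(0.2909, 0.6737) = 23.354°.
λ₂ = 68.360° + 23.354° = 91.71°.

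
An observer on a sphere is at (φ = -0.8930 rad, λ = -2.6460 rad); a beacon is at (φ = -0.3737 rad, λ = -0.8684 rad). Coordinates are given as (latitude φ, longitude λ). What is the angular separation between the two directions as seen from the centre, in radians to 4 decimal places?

1.4056 rad

In radians: φ₁ = -0.8930, φ₂ = -0.3737, Δλ = 101.849° = 1.7776 rad.
cos c = sin φ₁ sin φ₂ + cos φ₁ cos φ₂ cos Δλ = (-0.7790)(-0.3651) + (0.6271)(0.9310)(-0.2053) = 0.16449,
so c = arccos(0.16449) = 1.40555 rad.
So the angular separation is 1.4056 rad.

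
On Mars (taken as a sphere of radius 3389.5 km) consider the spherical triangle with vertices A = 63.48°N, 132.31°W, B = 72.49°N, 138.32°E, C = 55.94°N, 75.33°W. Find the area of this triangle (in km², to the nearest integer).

Side lengths (central angles): a = 0.8635, b = 0.5001, c = 0.5456 rad; semiperimeter s = 0.9546.
By l'Huilier's theorem, tan(E/4) = √[tan(s/2) tan((s−a)/2) tan((s−b)/2) tan((s−c)/2)], giving spherical excess E = 0.1344 rad.
Area = E·R² = 0.1344 × (3389.5)² ≈ 1544654 km².

1544654 km²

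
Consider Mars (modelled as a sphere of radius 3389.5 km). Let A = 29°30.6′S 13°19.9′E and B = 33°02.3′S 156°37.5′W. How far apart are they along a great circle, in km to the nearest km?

6906 km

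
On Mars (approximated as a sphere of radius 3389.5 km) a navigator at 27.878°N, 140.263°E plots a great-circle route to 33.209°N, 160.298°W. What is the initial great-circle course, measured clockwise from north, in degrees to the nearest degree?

68°

Δλ = 59.439° = 1.0374 rad.
y = sin Δλ · cos φ₂ = (0.8611)(0.8367) = 0.7205
x = cos φ₁ sin φ₂ − sin φ₁ cos φ₂ cos Δλ = (0.8839)(0.5477) − (0.4676)(0.8367)(0.5085) = 0.2852
θ = atan2(y, x) = 68.40°, so the bearing is 68°.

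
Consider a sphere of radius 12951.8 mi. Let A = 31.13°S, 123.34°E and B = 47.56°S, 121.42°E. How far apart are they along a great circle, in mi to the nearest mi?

Let φ₁ = -0.5433 rad, φ₂ = -0.8301 rad, and Δλ = -0.0335 rad.
cos c = sin φ₁ sin φ₂ + cos φ₁ cos φ₂ cos Δλ = (-0.5170)(-0.7380) + (0.8560)(0.6748)(0.9994) = 0.95884,
so c = arccos(0.95884) = 0.28790 rad.
Distance = R·c = 12951.8 × 0.2879 ≈ 3729 mi.

3729 mi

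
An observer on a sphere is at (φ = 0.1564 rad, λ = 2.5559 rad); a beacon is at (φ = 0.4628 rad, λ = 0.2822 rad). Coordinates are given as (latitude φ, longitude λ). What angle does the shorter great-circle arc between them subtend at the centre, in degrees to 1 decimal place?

120.1°

With latitudes φ₁ = 8.961°, φ₂ = 26.516° and longitude difference Δλ = -130.273°:
Haversine: a = sin²(Δφ/2) + cos φ₁ cos φ₂ sin²(Δλ/2) = 0.0233 + (0.9878)(0.8948)(0.8232) = 0.75092.
Central angle c = 2·arcsin(√a) = 2.09651 rad.
So the angular separation is 120.1°.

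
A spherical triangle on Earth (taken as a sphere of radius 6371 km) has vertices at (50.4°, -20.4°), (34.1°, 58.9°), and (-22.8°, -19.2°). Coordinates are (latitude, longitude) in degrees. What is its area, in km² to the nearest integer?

34013867 km²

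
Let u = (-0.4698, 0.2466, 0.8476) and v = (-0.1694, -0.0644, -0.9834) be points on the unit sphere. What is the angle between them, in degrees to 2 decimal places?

140.34°

u·v = -0.7698; |u| = 1.0000, |v| = 1.0000.
cos θ = (u·v)/(|u||v|) = -0.7699, so θ = 140.34°.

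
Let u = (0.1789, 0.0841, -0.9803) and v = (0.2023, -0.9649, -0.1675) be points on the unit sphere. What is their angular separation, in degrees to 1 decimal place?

u·v = 0.1192; |u| = 1.0000, |v| = 1.0000.
cos θ = (u·v)/(|u||v|) = 0.1192, so θ = 83.2°.

83.2°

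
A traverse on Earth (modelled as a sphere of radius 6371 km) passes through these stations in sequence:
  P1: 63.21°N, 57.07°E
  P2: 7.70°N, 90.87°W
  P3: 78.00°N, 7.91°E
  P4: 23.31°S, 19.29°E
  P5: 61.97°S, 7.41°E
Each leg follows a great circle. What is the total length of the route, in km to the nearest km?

36730 km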